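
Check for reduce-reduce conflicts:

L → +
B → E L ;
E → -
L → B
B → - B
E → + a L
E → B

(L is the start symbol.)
Yes — I3: [E → B .] vs [L → B .]; I9: [B → - B .] vs [E → B .]

A reduce-reduce conflict occurs when an LR(0) state has two complete items [A → α .] and [B → β .] — both call for a reduction, and with no lookahead the parser cannot choose between them.

Augment with L' → L and build the canonical LR(0) collection (I0 = CLOSURE({[L' → . L]}), then GOTO on every symbol after a dot until no new states appear). It has 12 states:
  I0: { [B → . - B], [B → . E L ;], [E → . + a L], [E → . -], [E → . B], [L → . +], [L → . B], [L' → . L] }  — shift
  I1: { [E → + . a L], [L → + .] }  — shift, reduce
  I2: { [B → - . B], [B → . - B], [B → . E L ;], [E → - .], [E → . + a L], [E → . -], [E → . B] }  — shift, reduce
  I3: { [E → B .], [L → B .] }  — 2 reduces
  I4: { [B → . - B], [B → . E L ;], [B → E . L ;], [E → . + a L], [E → . -], [E → . B], [L → . +], [L → . B] }  — shift
  I5: { [L' → L .] }  — accept
  I6: { [B → E L . ;] }  — shift
  I7: { [B → E L ; .] }  — reduce
  I8: { [E → + . a L] }  — shift
  I9: { [B → - B .], [E → B .] }  — 2 reduces
  I10: { [B → . - B], [B → . E L ;], [E → + a . L], [E → . + a L], [E → . -], [E → . B], [L → . +], [L → . B] }  — shift
  I11: { [E → + a L .] }  — reduce

I3 contains complete items [E → B .], [L → B .] — reduce-reduce conflict.
I9 contains complete items [B → - B .], [E → B .] — reduce-reduce conflict.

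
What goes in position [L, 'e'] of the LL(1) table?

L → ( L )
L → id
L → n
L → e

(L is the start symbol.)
L → e

To find M[L, 'e'], we find productions for L where 'e' is in the predict set (PREDICT(N → α) = (FIRST(α) \ {ε}) ∪ (FOLLOW(N) if α ⇒* ε)).

L → ( L ): PREDICT = { '(' }
L → id: PREDICT = { 'id' }
L → n: PREDICT = { 'n' }
L → e: PREDICT = { 'e' }
  'e' is in predict set, so this production goes in M[L, 'e']

M[L, 'e'] = L → e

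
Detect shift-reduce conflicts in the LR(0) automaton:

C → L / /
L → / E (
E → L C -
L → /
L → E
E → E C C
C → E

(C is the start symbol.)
Yes — I1: [L → / .] vs [L → . /]; I3: [C → E .] vs [L → . /]; I5: [L → / .] vs [C → L / . /]; I8: [C → L / / .] vs [L → . /]; I9: [L → E .] vs [L → . /]

A shift-reduce conflict occurs when an LR(0) state has both:
  - a complete (reduce) item [A → α .] (dot at the end), and
  - a shift item [B → β . c γ] (dot before a terminal).

Augment with C' → C and build the canonical LR(0) collection (I0 = CLOSURE({[C' → . C]}), then GOTO on every symbol after a dot until no new states appear). It has 14 states:
  I0: { [C → . E], [C → . L / /], [C' → . C], [E → . E C C], [E → . L C -], [L → . / E (], [L → . /], [L → . E] }  — shift
  I1: { [E → . E C C], [E → . L C -], [L → . / E (], [L → . /], [L → . E], [L → / . E (], [L → / .] }  — shift, reduce
  I2: { [C' → C .] }  — accept
  I3: { [C → . E], [C → . L / /], [C → E .], [E → . E C C], [E → . L C -], [E → E . C C], [L → . / E (], [L → . /], [L → . E], [L → E .] }  — shift, 2 reduces
  I4: { [C → . E], [C → . L / /], [C → L . / /], [E → . E C C], [E → . L C -], [E → L . C -], [L → . / E (], [L → . /], [L → . E] }  — shift
  I5: { [C → L / . /], [E → . E C C], [E → . L C -], [L → . / E (], [L → . /], [L → . E], [L → / . E (], [L → / .] }  — shift, reduce
  I6: { [E → L C . -] }  — shift
  I7: { [E → L C - .] }  — reduce
  I8: { [C → L / / .], [E → . E C C], [E → . L C -], [L → . / E (], [L → . /], [L → . E], [L → / . E (], [L → / .] }  — shift, 2 reduces
  I9: { [C → . E], [C → . L / /], [E → . E C C], [E → . L C -], [E → E . C C], [L → . / E (], [L → . /], [L → . E], [L → / E . (], [L → E .] }  — shift, reduce
  I10: { [C → . E], [C → . L / /], [E → . E C C], [E → . L C -], [E → L . C -], [L → . / E (], [L → . /], [L → . E] }  — shift
  I11: { [L → / E ( .] }  — reduce
  I12: { [C → . E], [C → . L / /], [E → . E C C], [E → . L C -], [E → E C . C], [L → . / E (], [L → . /], [L → . E] }  — shift
  I13: { [E → E C C .] }  — reduce

I1 contains reduce item [L → / .] and shift items [L → . /], [L → . / E (] — shift-reduce conflict.
I3 contains reduce items [C → E .], [L → E .] and shift items [L → . /], [L → . / E (] — shift-reduce conflict.
I5 contains reduce item [L → / .] and shift items [C → L / . /], [L → . /], [L → . / E (] — shift-reduce conflict.
I8 contains reduce items [C → L / / .], [L → / .] and shift items [L → . /], [L → . / E (] — shift-reduce conflict.
I9 contains reduce item [L → E .] and shift items [L → . /], [L → . / E (], [L → / E . (] — shift-reduce conflict.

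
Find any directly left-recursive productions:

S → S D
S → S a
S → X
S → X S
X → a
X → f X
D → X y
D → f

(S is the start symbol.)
Yes, S is left-recursive

S → S D: LEFT RECURSIVE (starts with S)
S → S a: LEFT RECURSIVE (starts with S)
S → X: starts with X
S → X S: starts with X
X → a: starts with a
X → f X: starts with f
D → X y: starts with X
D → f: starts with f

The grammar has direct left recursion on: S.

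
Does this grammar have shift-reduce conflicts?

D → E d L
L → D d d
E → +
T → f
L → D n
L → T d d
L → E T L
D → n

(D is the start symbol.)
No shift-reduce conflicts

A shift-reduce conflict occurs when an LR(0) state has both:
  - a complete (reduce) item [A → α .] (dot at the end), and
  - a shift item [B → β . c γ] (dot before a terminal).

Augment with D' → D and build the canonical LR(0) collection (I0 = CLOSURE({[D' → . D]}), then GOTO on every symbol after a dot until no new states appear). It has 18 states:
  I0: { [D → . E d L], [D → . n], [D' → . D], [E → . +] }  — shift
  I1: { [E → + .] }  — reduce
  I2: { [D' → D .] }  — accept
  I3: { [D → E . d L] }  — shift
  I4: { [D → n .] }  — reduce
  I5: { [D → . E d L], [D → . n], [D → E d . L], [E → . +], [L → . D d d], [L → . D n], [L → . E T L], [L → . T d d], [T → . f] }  — shift
  I6: { [L → D . d d], [L → D . n] }  — shift
  I7: { [D → E . d L], [L → E . T L], [T → . f] }  — shift
  I8: { [D → E d L .] }  — reduce
  I9: { [L → T . d d] }  — shift
  I10: { [T → f .] }  — reduce
  I11: { [L → T d . d] }  — shift
  I12: { [L → T d d .] }  — reduce
  I13: { [D → . E d L], [D → . n], [E → . +], [L → . D d d], [L → . D n], [L → . E T L], [L → . T d d], [L → E T . L], [T → . f] }  — shift
  I14: { [L → E T L .] }  — reduce
  I15: { [L → D d . d] }  — shift
  I16: { [L → D n .] }  — reduce
  I17: { [L → D d d .] }  — reduce

No state contains both a complete item and a shift item.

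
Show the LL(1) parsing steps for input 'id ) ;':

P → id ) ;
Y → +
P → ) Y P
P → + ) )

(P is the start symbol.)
LL(1) parsing maintains a stack (initially the start symbol over $) and the input. At each step: if the stack top is a terminal, match it against the current input token; if it is a non-terminal N, replace it with the RHS of M[N, lookahead] (the unique production whose predict set contains the lookahead).

Stack is shown with the top on the left.

Stack     Input     Action
--------------------------
P $       id ) ; $  output P → id ) ;
id ) ; $  id ) ; $  match 'id'
) ; $     ) ; $     match ')'
; $       ; $       match ';'
$         $         accept

The string is accepted.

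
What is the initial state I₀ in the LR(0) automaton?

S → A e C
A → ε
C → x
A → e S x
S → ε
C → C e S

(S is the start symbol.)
First, augment the grammar with S' → S
I₀ = CLOSURE({ [S' → . S] }):
  [S' → . S] has the dot before S: add [S → . A e C], [S → .]
  [S → . A e C] has the dot before A: add [A → .], [A → . e S x]
No further items can be added.

I₀ = { [A → . e S x], [A → .], [S → . A e C], [S → .], [S' → . S] }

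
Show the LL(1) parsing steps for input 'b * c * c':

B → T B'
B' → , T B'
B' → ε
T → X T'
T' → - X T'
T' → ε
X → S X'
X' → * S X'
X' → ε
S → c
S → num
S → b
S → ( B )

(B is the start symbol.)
LL(1) parsing maintains a stack (initially the start symbol over $) and the input. At each step: if the stack top is a terminal, match it against the current input token; if it is a non-terminal N, replace it with the RHS of M[N, lookahead] (the unique production whose predict set contains the lookahead).

Stack is shown with the top on the left.

Stack           Input        Action
-----------------------------------
B $             b * c * c $  output B → T B'
T B' $          b * c * c $  output T → X T'
X T' B' $       b * c * c $  output X → S X'
S X' T' B' $    b * c * c $  output S → b
b X' T' B' $    b * c * c $  match 'b'
X' T' B' $      * c * c $    output X' → * S X'
* S X' T' B' $  * c * c $    match '*'
S X' T' B' $    c * c $      output S → c
c X' T' B' $    c * c $      match 'c'
X' T' B' $      * c $        output X' → * S X'
* S X' T' B' $  * c $        match '*'
S X' T' B' $    c $          output S → c
c X' T' B' $    c $          match 'c'
X' T' B' $      $            output X' → ε
T' B' $         $            output T' → ε
B' $            $            output B' → ε
$               $            accept

The string is accepted.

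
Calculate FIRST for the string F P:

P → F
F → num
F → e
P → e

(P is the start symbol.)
FIRST sets of the non-terminals involved (from the grammar, by fixed-point iteration):
  FIRST(F) = { 'e', 'num' }

To compute FIRST(F P), process the symbols left to right:
Symbol F is a non-terminal. Add FIRST(F) \ {ε} = { 'e', 'num' }
F is not nullable (ε ∉ FIRST(F)), so stop here.
FIRST(F P) = { 'e', 'num' }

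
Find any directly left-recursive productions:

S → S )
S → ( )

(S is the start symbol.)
S → S ): LEFT RECURSIVE (starts with S)
S → ( ): starts with '('

The grammar has direct left recursion on: S.

Answer: Yes, S is left-recursive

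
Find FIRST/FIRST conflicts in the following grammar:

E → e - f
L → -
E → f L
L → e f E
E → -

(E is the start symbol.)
Productions for E:
  E → e - f: FIRST = { 'e' }
  E → f L: FIRST = { 'f' }
  E → -: FIRST = { '-' }
Productions for L:
  L → -: FIRST = { '-' }
  L → e f E: FIRST = { 'e' }

All alternatives of each non-terminal have pairwise disjoint FIRST sets.

Answer: No FIRST/FIRST conflicts.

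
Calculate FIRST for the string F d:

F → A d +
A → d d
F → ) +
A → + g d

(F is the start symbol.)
FIRST sets of the non-terminals involved (from the grammar, by fixed-point iteration):
  FIRST(F) = { ')', '+', 'd' }

To compute FIRST(F d), process the symbols left to right:
Symbol F is a non-terminal. Add FIRST(F) \ {ε} = { ')', '+', 'd' }
F is not nullable (ε ∉ FIRST(F)), so stop here.
FIRST(F d) = { ')', '+', 'd' }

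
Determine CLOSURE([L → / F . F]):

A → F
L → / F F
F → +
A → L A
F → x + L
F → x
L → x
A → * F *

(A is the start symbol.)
Start with: [L → / F . F]
  [L → / F . F] has the dot before F: add [F → . +], [F → . x + L], [F → . x]
No further items can be added.

CLOSURE = { [F → . +], [F → . x + L], [F → . x], [L → / F . F] }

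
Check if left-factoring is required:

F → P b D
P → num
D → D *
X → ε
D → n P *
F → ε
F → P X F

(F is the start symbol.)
Left-factoring is needed when two productions for the same non-terminal
share a common prefix on the right-hand side.

Productions for F:
  F → P b D
  F → ε
  F → P X F
Productions for D:
  D → D *
  D → n P *

Found common prefix 'P' in productions for F

Answer: Yes, F has productions with common prefix 'P'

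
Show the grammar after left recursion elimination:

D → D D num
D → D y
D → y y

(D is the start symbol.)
D → y y D'
D' → D num D'
D' → y D'
D' → ε

D is directly left-recursive. The standard transformation for
  A → A α₁ | ... | A α_m | β₁ | ... | β_n
is
  A  → β₁ A' | ... | β_n A'
  A' → α₁ A' | ... | α_m A' | ε

D → y y becomes D → y y D'
D → D D num becomes D' → D num D'
D → D y becomes D' → y D'
Add D' → ε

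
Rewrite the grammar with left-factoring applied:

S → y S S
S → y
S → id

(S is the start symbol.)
Left-factoring transforms A → αβ₁ | αβ₂ into A → αA' and A' → β₁ | β₂
(α is the longest common prefix among the alternatives). Repeat until
no nonterminal has two alternatives with a common prefix.

Round 1: S has alternatives sharing prefix 'y'. Introduce S': S → y S'
  Add: S' → S S
  Add: S' → ε

No remaining common prefixes — done.

Resulting grammar:
S → y S'
S' → S S
S' → ε
S → id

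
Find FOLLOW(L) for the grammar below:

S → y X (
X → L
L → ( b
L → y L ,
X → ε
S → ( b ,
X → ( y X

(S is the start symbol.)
To compute FOLLOW(L), find every occurrence of L on a right-hand side N → α L β: add FIRST(β) \ {ε}, and if β is empty or nullable also add FOLLOW(N). Iterate to a fixed point.

In X → L: L is at the end, add FOLLOW(X)
In L → y L ,: L is followed by ',', add FIRST(',') \ {ε} = { ',' }

The FOLLOW sets referred to above (computed the same way, to a fixed point):
  FOLLOW(X) = { '(' }

Taking the union: FOLLOW(L) = { '(', ',' }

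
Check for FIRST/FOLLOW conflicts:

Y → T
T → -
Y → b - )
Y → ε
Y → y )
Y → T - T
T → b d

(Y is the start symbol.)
No FIRST/FOLLOW conflicts.

Nullable non-terminals: Y.
FIRST sets used below: FIRST(T) = { '-', 'b' }

Y: nullable alternative(s) Y → ε; FOLLOW(Y) = { $ }
  Y → T: FIRST \ {ε} = { '-', 'b' } — disjoint from FOLLOW(Y)
  Y → b - ): FIRST \ {ε} = { 'b' } — disjoint from FOLLOW(Y)
  Y → ε: FIRST \ {ε} = { } — this is the only nullable alternative, skip
  Y → y ): FIRST \ {ε} = { 'y' } — disjoint from FOLLOW(Y)
  Y → T - T: FIRST \ {ε} = { '-', 'b' } — disjoint from FOLLOW(Y)

T has no nullable alternative, so no FIRST/FOLLOW check is needed there.

No FIRST/FOLLOW conflicts found.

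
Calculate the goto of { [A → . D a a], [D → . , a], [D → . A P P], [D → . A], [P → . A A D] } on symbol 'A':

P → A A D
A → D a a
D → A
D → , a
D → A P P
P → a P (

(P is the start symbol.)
{ [A → . D a a], [D → . , a], [D → . A P P], [D → . A], [D → A . P P], [D → A .], [P → . A A D], [P → . a P (], [P → A . A D] }

GOTO(I, 'A') = CLOSURE({ [A → αX.β] : [A → α.Xβ] ∈ I, X = 'A' })

Items with dot before 'A', with the dot advanced:
  [D → . A] → [D → A .]
  [D → . A P P] → [D → A . P P]
  [P → . A A D] → [P → A . A D]
Closure of the advanced items:
  [D → A . P P] has the dot before P: add [P → . A A D], [P → . a P (]
  [P → A . A D] has the dot before A: add [A → . D a a]
  [A → . D a a] has the dot before D: add [D → . A], [D → . , a], [D → . A P P]

GOTO = { [A → . D a a], [D → . , a], [D → . A P P], [D → . A], [D → A . P P], [D → A .], [P → . A A D], [P → . a P (], [P → A . A D] }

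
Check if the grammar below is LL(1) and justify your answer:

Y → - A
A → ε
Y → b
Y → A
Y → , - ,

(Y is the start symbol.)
Yes, the grammar is LL(1).

Relevant sets:
  FIRST(A) = { ε }
  FOLLOW(Y) = { $ }

For Y:
  PREDICT(Y → '-' A) = { '-' }
  PREDICT(Y → b) = { 'b' }
  PREDICT(Y → A) = { $ }
  PREDICT(Y → ',' '-' ',') = { ',' }
A has a single production, so nothing to check there.

All predict sets are disjoint. The grammar IS LL(1).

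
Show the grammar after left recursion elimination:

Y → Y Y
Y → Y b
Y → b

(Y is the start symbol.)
Y is directly left-recursive. The standard transformation for
  A → A α₁ | ... | A α_m | β₁ | ... | β_n
is
  A  → β₁ A' | ... | β_n A'
  A' → α₁ A' | ... | α_m A' | ε

Y → b becomes Y → b Y'
Y → Y Y becomes Y' → Y Y'
Y → Y b becomes Y' → b Y'
Add Y' → ε

Resulting grammar:
Y → b Y'
Y' → Y Y'
Y' → b Y'
Y' → ε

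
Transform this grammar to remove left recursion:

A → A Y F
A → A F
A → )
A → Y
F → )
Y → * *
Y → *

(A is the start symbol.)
A → ) A'
A → Y A'
A' → Y F A'
A' → F A'
A' → ε
F → )
Y → * *
Y → *

A is directly left-recursive. The standard transformation for
  A → A α₁ | ... | A α_m | β₁ | ... | β_n
is
  A  → β₁ A' | ... | β_n A'
  A' → α₁ A' | ... | α_m A' | ε

A → ) becomes A → ) A'
A → Y becomes A → Y A'
A → A Y F becomes A' → Y F A'
A → A F becomes A' → F A'
Add A' → ε

Productions for other non-terminals are unchanged:
  F → )
  Y → * *
  Y → *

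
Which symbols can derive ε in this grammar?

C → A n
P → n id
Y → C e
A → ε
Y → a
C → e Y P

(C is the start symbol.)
{ 'A' }

ε-productions: A → ε
So A is immediately nullable.
No further non-terminal can be added: every production for the remaining non-terminals contains a terminal or a non-nullable non-terminal.
Nullable = { 'A' }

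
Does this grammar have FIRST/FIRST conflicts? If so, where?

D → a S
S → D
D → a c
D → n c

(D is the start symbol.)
Yes. D → a S / D → a c on { 'a' }

Productions for D:
  D → a S: FIRST = { 'a' }
  D → a c: FIRST = { 'a' }
  D → n c: FIRST = { 'n' }
S has only one production, so no FIRST/FIRST conflict is possible there.

Conflict for D: D → a S and D → a c
  Overlap: { 'a' }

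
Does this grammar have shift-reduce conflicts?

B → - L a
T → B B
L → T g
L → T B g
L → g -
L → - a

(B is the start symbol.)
Augment with B' → B and build the canonical LR(0) collection (I0 = CLOSURE({[B' → . B]}), then GOTO on every symbol after a dot until no new states appear). It has 15 states:
  I0: { [B → . - L a], [B' → . B] }  — shift
  I1: { [B → - . L a], [B → . - L a], [L → . - a], [L → . T B g], [L → . T g], [L → . g -], [T → . B B] }  — shift
  I2: { [B' → B .] }  — accept
  I3: { [B → - . L a], [B → . - L a], [L → - . a], [L → . - a], [L → . T B g], [L → . T g], [L → . g -], [T → . B B] }  — shift
  I4: { [B → . - L a], [T → B . B] }  — shift
  I5: { [B → - L . a] }  — shift
  I6: { [B → . - L a], [L → T . B g], [L → T . g] }  — shift
  I7: { [L → g . -] }  — shift
  I8: { [L → g - .] }  — reduce
  I9: { [L → T B . g] }  — shift
  I10: { [L → T g .] }  — reduce
  I11: { [L → T B g .] }  — reduce
  I12: { [B → - L a .] }  — reduce
  I13: { [T → B B .] }  — reduce
  I14: { [L → - a .] }  — reduce

No state contains both a complete item and a shift item.

Answer: No shift-reduce conflicts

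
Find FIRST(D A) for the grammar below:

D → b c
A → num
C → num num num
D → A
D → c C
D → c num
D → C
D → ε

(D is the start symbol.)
{ 'b', 'c', 'num' }

FIRST sets of the non-terminals involved (from the grammar, by fixed-point iteration):
  FIRST(D) = { 'b', 'c', 'num', ε }
  FIRST(A) = { 'num' }

To compute FIRST(D A), process the symbols left to right:
Symbol D is a non-terminal. Add FIRST(D) \ {ε} = { 'b', 'c', 'num' }
D is nullable (ε ∈ FIRST(D)), continue to the next symbol.
Symbol A is a non-terminal. Add FIRST(A) \ {ε} = { 'num' }
A is not nullable (ε ∉ FIRST(A)), so stop here.
FIRST(D A) = { 'b', 'c', 'num' }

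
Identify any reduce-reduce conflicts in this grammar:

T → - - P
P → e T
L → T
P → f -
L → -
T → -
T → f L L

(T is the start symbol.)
Augment with T' → T and build the canonical LR(0) collection (I0 = CLOSURE({[T' → . T]}), then GOTO on every symbol after a dot until no new states appear). It has 14 states:
  I0: { [T → . - - P], [T → . -], [T → . f L L], [T' → . T] }  — shift
  I1: { [T → - . - P], [T → - .] }  — shift, reduce
  I2: { [T' → T .] }  — accept
  I3: { [L → . -], [L → . T], [T → . - - P], [T → . -], [T → . f L L], [T → f . L L] }  — shift
  I4: { [L → - .], [T → - . - P], [T → - .] }  — shift, 2 reduces
  I5: { [L → . -], [L → . T], [T → . - - P], [T → . -], [T → . f L L], [T → f L . L] }  — shift
  I6: { [L → T .] }  — reduce
  I7: { [T → f L L .] }  — reduce
  I8: { [P → . e T], [P → . f -], [T → - - . P] }  — shift
  I9: { [T → - - P .] }  — reduce
  I10: { [P → e . T], [T → . - - P], [T → . -], [T → . f L L] }  — shift
  I11: { [P → f . -] }  — shift
  I12: { [P → f - .] }  — reduce
  I13: { [P → e T .] }  — reduce

I4 contains complete items [L → - .], [T → - .] — reduce-reduce conflict.

Answer: Yes — I4: [L → - .] vs [T → - .]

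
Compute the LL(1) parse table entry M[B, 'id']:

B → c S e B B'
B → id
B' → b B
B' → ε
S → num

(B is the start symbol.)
To find M[B, 'id'], we find productions for B where 'id' is in the predict set (PREDICT(N → α) = (FIRST(α) \ {ε}) ∪ (FOLLOW(N) if α ⇒* ε)).

B → c S e B B': PREDICT = { 'c' }
B → id: PREDICT = { 'id' }
  'id' is in predict set, so this production goes in M[B, 'id']

M[B, 'id'] = B → id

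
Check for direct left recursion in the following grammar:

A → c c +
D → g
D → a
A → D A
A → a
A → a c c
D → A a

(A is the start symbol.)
A → c c +: starts with c
D → g: starts with g
D → a: starts with a
A → D A: starts with D
A → a: starts with a
A → a c c: starts with a
D → A a: starts with A

No direct left recursion found.

Answer: No direct left recursion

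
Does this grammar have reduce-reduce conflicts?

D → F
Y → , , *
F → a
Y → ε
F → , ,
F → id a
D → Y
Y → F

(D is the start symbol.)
A reduce-reduce conflict occurs when an LR(0) state has two complete items [A → α .] and [B → β .] — both call for a reduction, and with no lookahead the parser cannot choose between them.

Augment with D' → D and build the canonical LR(0) collection (I0 = CLOSURE({[D' → . D]}), then GOTO on every symbol after a dot until no new states appear). It has 10 states:
  I0: { [D → . F], [D → . Y], [D' → . D], [F → . , ,], [F → . a], [F → . id a], [Y → . , , *], [Y → . F], [Y → .] }  — shift, reduce
  I1: { [F → , . ,], [Y → , . , *] }  — shift
  I2: { [D' → D .] }  — accept
  I3: { [D → F .], [Y → F .] }  — 2 reduces
  I4: { [D → Y .] }  — reduce
  I5: { [F → a .] }  — reduce
  I6: { [F → id . a] }  — shift
  I7: { [F → id a .] }  — reduce
  I8: { [F → , , .], [Y → , , . *] }  — shift, reduce
  I9: { [Y → , , * .] }  — reduce

I3 contains complete items [D → F .], [Y → F .] — reduce-reduce conflict.

Answer: Yes — I3: [D → F .] vs [Y → F .]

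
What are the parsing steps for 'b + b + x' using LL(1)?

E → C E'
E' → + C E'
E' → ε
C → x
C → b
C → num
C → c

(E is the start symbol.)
Stack is shown with the top on the left.

Stack     Input        Action
-----------------------------
E $       b + b + x $  output E → C E'
C E' $    b + b + x $  output C → b
b E' $    b + b + x $  match 'b'
E' $      + b + x $    output E' → + C E'
+ C E' $  + b + x $    match '+'
C E' $    b + x $      output C → b
b E' $    b + x $      match 'b'
E' $      + x $        output E' → + C E'
+ C E' $  + x $        match '+'
C E' $    x $          output C → x
x E' $    x $          match 'x'
E' $      $            output E' → ε
$         $            accept

The string is accepted.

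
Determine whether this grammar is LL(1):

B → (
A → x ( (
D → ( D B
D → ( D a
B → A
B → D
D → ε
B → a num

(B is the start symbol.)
Relevant sets:
  FIRST(A) = { 'x' }
  FIRST(D) = { '(', ε }
  FOLLOW(B) = { $, '(', 'a', 'x' }
  FOLLOW(D) = { $, '(', 'a', 'x' }

For B:
  PREDICT(B → '(') = { '(' }
  PREDICT(B → A) = { 'x' }
  PREDICT(B → D) = { $, '(', 'a', 'x' }
  PREDICT(B → a num) = { 'a' }
For D:
  PREDICT(D → '(' D B) = { '(' }
  PREDICT(D → '(' D a) = { '(' }
  PREDICT(D → ε) = { $, '(', 'a', 'x' }
A has a single production, so nothing to check there.

Conflict found: Predict set conflict for B: { '(' }
The grammar is NOT LL(1).

Answer: No. Predict set conflict for B: { '(' }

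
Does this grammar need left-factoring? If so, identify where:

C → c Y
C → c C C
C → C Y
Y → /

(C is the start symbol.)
Yes, C has productions with common prefix 'c'

Left-factoring is needed when two productions for the same non-terminal
share a common prefix on the right-hand side.

Productions for C:
  C → c Y
  C → c C C
  C → C Y

Found common prefix 'c' in productions for C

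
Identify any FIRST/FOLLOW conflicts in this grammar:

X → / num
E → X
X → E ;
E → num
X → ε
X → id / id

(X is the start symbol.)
A FIRST/FOLLOW conflict occurs when a non-terminal N has a nullable alternative N → β (β ⇒* ε) and another alternative N → α with FIRST(α) ∩ FOLLOW(N) ≠ ∅: on such a lookahead the parser cannot decide between expanding α and letting N vanish via β.

Nullable non-terminals: E, X.
FIRST sets used below: FIRST(X) = { '/', ';', 'id', 'num', ε }, FIRST(E) = { '/', ';', 'id', 'num', ε }

E: nullable alternative(s) E → X; FOLLOW(E) = { ';' }
  E → X: FIRST \ {ε} = { '/', ';', 'id', 'num' } — this is the only nullable alternative, skip
  E → num: FIRST \ {ε} = { 'num' } — disjoint from FOLLOW(E)

X: nullable alternative(s) X → ε; FOLLOW(X) = { $, ';' }
  X → / num: FIRST \ {ε} = { '/' } — disjoint from FOLLOW(X)
  X → E ;: FIRST \ {ε} = { '/', ';', 'id', 'num' } — overlaps FOLLOW(X) on { ';' }: CONFLICT
  X → ε: FIRST \ {ε} = { } — this is the only nullable alternative, skip
  X → id / id: FIRST \ {ε} = { 'id' } — disjoint from FOLLOW(X)

So the grammar has 1 FIRST/FOLLOW conflict (marked CONFLICT above).

Answer: Yes. X → E ';' with FOLLOW(X) on { ';' }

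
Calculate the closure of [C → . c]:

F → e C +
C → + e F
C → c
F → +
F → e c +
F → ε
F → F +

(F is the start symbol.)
{ [C → . c] }

To compute CLOSURE, for each item [A → α.Bβ] where B is a non-terminal, add [B → .γ] for all productions B → γ; repeat for the newly added items until nothing changes.

Start with: [C → . c]
The dot precedes the terminal c, so nothing is added.

CLOSURE = { [C → . c] }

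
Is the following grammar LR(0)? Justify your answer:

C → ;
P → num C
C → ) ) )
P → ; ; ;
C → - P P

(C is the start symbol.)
Augment with C' → C and build the canonical LR(0) collection (I0 = CLOSURE({[C' → . C]}), then GOTO on every symbol after a dot until no new states appear). It has 14 states:
  I0: { [C → . ) ) )], [C → . - P P], [C → . ;], [C' → . C] }  — shift
  I1: { [C → ) . ) )] }  — shift
  I2: { [C → - . P P], [P → . ; ; ;], [P → . num C] }  — shift
  I3: { [C → ; .] }  — reduce
  I4: { [C' → C .] }  — accept
  I5: { [P → ; . ; ;] }  — shift
  I6: { [C → - P . P], [P → . ; ; ;], [P → . num C] }  — shift
  I7: { [C → . ) ) )], [C → . - P P], [C → . ;], [P → num . C] }  — shift
  I8: { [P → num C .] }  — reduce
  I9: { [C → - P P .] }  — reduce
  I10: { [P → ; ; . ;] }  — shift
  I11: { [P → ; ; ; .] }  — reduce
  I12: { [C → ) ) . )] }  — shift
  I13: { [C → ) ) ) .] }  — reduce

Every state is either a pure shift/goto state or contains exactly one complete item and nothing to shift — no conflicts. The grammar is LR(0).

Answer: Yes, the grammar is LR(0)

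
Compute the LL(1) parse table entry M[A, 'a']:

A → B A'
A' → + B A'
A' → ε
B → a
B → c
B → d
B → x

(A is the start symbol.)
To find M[A, 'a'], we find productions for A where 'a' is in the predict set (PREDICT(N → α) = (FIRST(α) \ {ε}) ∪ (FOLLOW(N) if α ⇒* ε)).

Relevant sets:
  FIRST(B) = { 'a', 'c', 'd', 'x' }

A → B A': PREDICT = { 'a', 'c', 'd', 'x' }
  'a' is in predict set, so this production goes in M[A, 'a']

M[A, 'a'] = A → B A'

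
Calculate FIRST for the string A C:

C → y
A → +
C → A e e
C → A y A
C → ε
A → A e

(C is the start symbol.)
{ '+' }

FIRST sets of the non-terminals involved (from the grammar, by fixed-point iteration):
  FIRST(A) = { '+' }

To compute FIRST(A C), process the symbols left to right:
Symbol A is a non-terminal. Add FIRST(A) \ {ε} = { '+' }
A is not nullable (ε ∉ FIRST(A)), so stop here.
FIRST(A C) = { '+' }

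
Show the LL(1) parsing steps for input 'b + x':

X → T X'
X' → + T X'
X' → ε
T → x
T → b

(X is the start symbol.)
Stack is shown with the top on the left.

Stack     Input    Action
-------------------------
X $       b + x $  output X → T X'
T X' $    b + x $  output T → b
b X' $    b + x $  match 'b'
X' $      + x $    output X' → + T X'
+ T X' $  + x $    match '+'
T X' $    x $      output T → x
x X' $    x $      match 'x'
X' $      $        output X' → ε
$         $        accept

The string is accepted.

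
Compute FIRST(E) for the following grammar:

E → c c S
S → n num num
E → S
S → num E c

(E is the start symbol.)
FIRST sets of the other non-terminals involved (by the same procedure, iterated to a fixed point):
  FIRST(S) = { 'n', 'num' }

From E → c c S:
  - c is a terminal: add 'c' and stop
From E → S:
  - S is a non-terminal: add FIRST(S) \ {ε} = { 'n', 'num' }
    S is not nullable, so stop

Collecting: FIRST(E) = { 'c', 'n', 'num' }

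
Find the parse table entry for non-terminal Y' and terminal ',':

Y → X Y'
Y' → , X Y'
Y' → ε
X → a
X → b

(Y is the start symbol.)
To find M[Y', ','], we find productions for Y' where ',' is in the predict set (PREDICT(N → α) = (FIRST(α) \ {ε}) ∪ (FOLLOW(N) if α ⇒* ε)).

Relevant sets:
  FOLLOW(Y') = { $ }

Y' → , X Y': PREDICT = { ',' }
  ',' is in predict set, so this production goes in M[Y', ',']
Y' → ε: PREDICT = { $ }

M[Y', ','] = Y' → , X Y'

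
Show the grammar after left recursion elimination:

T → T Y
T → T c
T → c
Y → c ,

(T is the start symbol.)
T → c T'
T' → Y T'
T' → c T'
T' → ε
Y → c ,

T is directly left-recursive. The standard transformation for
  A → A α₁ | ... | A α_m | β₁ | ... | β_n
is
  A  → β₁ A' | ... | β_n A'
  A' → α₁ A' | ... | α_m A' | ε

T → c becomes T → c T'
T → T Y becomes T' → Y T'
T → T c becomes T' → c T'
Add T' → ε

Productions for other non-terminals are unchanged:
  Y → c ,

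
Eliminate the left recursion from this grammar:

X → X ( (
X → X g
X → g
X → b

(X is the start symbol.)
X → g X'
X → b X'
X' → ( ( X'
X' → g X'
X' → ε

X is directly left-recursive. The standard transformation for
  A → A α₁ | ... | A α_m | β₁ | ... | β_n
is
  A  → β₁ A' | ... | β_n A'
  A' → α₁ A' | ... | α_m A' | ε

X → g becomes X → g X'
X → b becomes X → b X'
X → X ( ( becomes X' → ( ( X'
X → X g becomes X' → g X'
Add X' → ε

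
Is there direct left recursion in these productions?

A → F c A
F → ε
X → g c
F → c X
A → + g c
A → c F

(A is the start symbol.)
Direct left recursion occurs when N → N α for some non-terminal N (the right-hand side begins with the left-hand side itself).

A → F c A: starts with F
F → ε: starts with ε
X → g c: starts with g
F → c X: starts with c
A → + g c: starts with '+'
A → c F: starts with c

No direct left recursion found.

Answer: No direct left recursion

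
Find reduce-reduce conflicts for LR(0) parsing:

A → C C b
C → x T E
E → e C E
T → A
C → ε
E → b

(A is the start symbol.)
No reduce-reduce conflicts

A reduce-reduce conflict occurs when an LR(0) state has two complete items [A → α .] and [B → β .] — both call for a reduction, and with no lookahead the parser cannot choose between them.

Augment with A' → A and build the canonical LR(0) collection (I0 = CLOSURE({[A' → . A]}), then GOTO on every symbol after a dot until no new states appear). It has 13 states:
  I0: { [A → . C C b], [A' → . A], [C → . x T E], [C → .] }  — shift, reduce
  I1: { [A' → A .] }  — accept
  I2: { [A → C . C b], [C → . x T E], [C → .] }  — shift, reduce
  I3: { [A → . C C b], [C → . x T E], [C → .], [C → x . T E], [T → . A] }  — shift, reduce
  I4: { [T → A .] }  — reduce
  I5: { [C → x T . E], [E → . b], [E → . e C E] }  — shift
  I6: { [C → x T E .] }  — reduce
  I7: { [E → b .] }  — reduce
  I8: { [C → . x T E], [C → .], [E → e . C E] }  — shift, reduce
  I9: { [E → . b], [E → . e C E], [E → e C . E] }  — shift
  I10: { [E → e C E .] }  — reduce
  I11: { [A → C C . b] }  — shift
  I12: { [A → C C b .] }  — reduce

No state contains more than one complete item.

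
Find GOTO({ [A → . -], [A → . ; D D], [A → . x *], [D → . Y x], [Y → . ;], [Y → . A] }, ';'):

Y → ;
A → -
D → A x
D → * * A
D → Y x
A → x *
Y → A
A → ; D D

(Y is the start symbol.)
GOTO(I, ';') = CLOSURE({ [A → αX.β] : [A → α.Xβ] ∈ I, X = ';' })

Items with dot before ';', with the dot advanced:
  [A → . ; D D] → [A → ; . D D]
  [Y → . ;] → [Y → ; .]
Closure of the advanced items:
  [A → ; . D D] has the dot before D: add [D → . A x], [D → . * * A], [D → . Y x]
  [D → . A x] has the dot before A: add [A → . -], [A → . x *], [A → . ; D D]
  [D → . Y x] has the dot before Y: add [Y → . ;], [Y → . A]

GOTO = { [A → . -], [A → . ; D D], [A → . x *], [A → ; . D D], [D → . * * A], [D → . A x], [D → . Y x], [Y → . ;], [Y → . A], [Y → ; .] }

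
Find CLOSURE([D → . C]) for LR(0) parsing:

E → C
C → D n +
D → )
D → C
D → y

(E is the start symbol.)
To compute CLOSURE, for each item [A → α.Bβ] where B is a non-terminal, add [B → .γ] for all productions B → γ; repeat for the newly added items until nothing changes.

Start with: [D → . C]
  [D → . C] has the dot before C: add [C → . D n +]
  [C → . D n +] has the dot before D: add [D → . )], [D → . y]
No further items can be added.

CLOSURE = { [C → . D n +], [D → . )], [D → . C], [D → . y] }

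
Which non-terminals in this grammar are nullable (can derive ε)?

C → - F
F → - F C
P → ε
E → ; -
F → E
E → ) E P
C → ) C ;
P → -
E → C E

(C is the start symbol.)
{ 'P' }

A non-terminal is nullable if it can derive ε (the empty string): either it has an ε-production, or it has a production whose right-hand side consists entirely of nullable non-terminals.

ε-productions: P → ε
So P is immediately nullable.
No further non-terminal can be added: every production for the remaining non-terminals contains a terminal or a non-nullable non-terminal.
Nullable = { 'P' }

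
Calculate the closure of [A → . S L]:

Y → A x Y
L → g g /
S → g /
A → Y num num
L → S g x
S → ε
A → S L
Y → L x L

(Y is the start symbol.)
{ [A → . S L], [S → . g /], [S → .] }

Start with: [A → . S L]
  [A → . S L] has the dot before S: add [S → . g /], [S → .]
No further items can be added.

CLOSURE = { [A → . S L], [S → . g /], [S → .] }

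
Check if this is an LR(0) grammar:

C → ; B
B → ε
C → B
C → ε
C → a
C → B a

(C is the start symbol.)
A grammar is LR(0) if no state in the canonical LR(0) collection has:
  - both a shift item (dot before a terminal) and a complete item (shift-reduce conflict), or
  - two or more complete items (reduce-reduce conflict; the accept item [C' → C .] counts as a complete item here).

Augment with C' → C and build the canonical LR(0) collection (I0 = CLOSURE({[C' → . C]}), then GOTO on every symbol after a dot until no new states appear). It has 7 states:
  I0: { [B → .], [C → . ; B], [C → . B a], [C → . B], [C → . a], [C → .], [C' → . C] }  — shift, 2 reduces
  I1: { [B → .], [C → ; . B] }  — reduce
  I2: { [C → B . a], [C → B .] }  — shift, reduce
  I3: { [C' → C .] }  — accept
  I4: { [C → a .] }  — reduce
  I5: { [C → B a .] }  — reduce
  I6: { [C → ; B .] }  — reduce

Conflict in state I0:
  Shift-reduce conflict between [B → .] and [C → . ; B]
So the grammar is NOT LR(0).

Answer: No. Shift-reduce conflict between [B → .] and [C → . ; B]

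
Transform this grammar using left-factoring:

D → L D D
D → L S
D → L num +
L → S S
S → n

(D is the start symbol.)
Left-factoring transforms A → αβ₁ | αβ₂ into A → αA' and A' → β₁ | β₂
(α is the longest common prefix among the alternatives). Repeat until
no nonterminal has two alternatives with a common prefix.

Round 1: D has alternatives sharing prefix 'L'. Introduce D': D → L D'
  Add: D' → D D
  Add: D' → S
  Add: D' → num +

No remaining common prefixes — done.

Resulting grammar:
D → L D'
D' → D D
D' → S
D' → num +
L → S S
S → n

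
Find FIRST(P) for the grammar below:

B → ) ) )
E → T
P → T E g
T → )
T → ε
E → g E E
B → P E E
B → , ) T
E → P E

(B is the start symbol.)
To compute FIRST(P), examine every production with P on the left-hand side, reading each right-hand side left to right until a non-nullable symbol is reached.

FIRST sets of the other non-terminals involved (by the same procedure, iterated to a fixed point):
  FIRST(T) = { ')', ε }
  FIRST(E) = { ')', 'g', ε }

From P → T E g:
  - T is a non-terminal: add FIRST(T) \ {ε} = { ')' }
    T is nullable, so continue to the next symbol
  - E is a non-terminal: add FIRST(E) \ {ε} = { ')', 'g' }
    E is nullable, so continue to the next symbol
  - g is a terminal: add 'g' and stop

Collecting: FIRST(P) = { ')', 'g' }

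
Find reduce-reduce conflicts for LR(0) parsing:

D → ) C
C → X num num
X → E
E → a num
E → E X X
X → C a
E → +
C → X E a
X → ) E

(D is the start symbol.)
A reduce-reduce conflict occurs when an LR(0) state has two complete items [A → α .] and [B → β .] — both call for a reduction, and with no lookahead the parser cannot choose between them.

Augment with D' → D and build the canonical LR(0) collection (I0 = CLOSURE({[D' → . D]}), then GOTO on every symbol after a dot until no new states appear). It has 20 states:
  I0: { [D → . ) C], [D' → . D] }  — shift
  I1: { [C → . X E a], [C → . X num num], [D → ) . C], [E → . +], [E → . E X X], [E → . a num], [X → . ) E], [X → . C a], [X → . E] }  — shift
  I2: { [D' → D .] }  — accept
  I3: { [E → . +], [E → . E X X], [E → . a num], [X → ) . E] }  — shift
  I4: { [E → + .] }  — reduce
  I5: { [D → ) C .], [X → C . a] }  — shift, reduce
  I6: { [C → . X E a], [C → . X num num], [E → . +], [E → . E X X], [E → . a num], [E → E . X X], [X → . ) E], [X → . C a], [X → . E], [X → E .] }  — shift, reduce
  I7: { [C → X . E a], [C → X . num num], [E → . +], [E → . E X X], [E → . a num] }  — shift
  I8: { [E → a . num] }  — shift
  I9: { [E → a num .] }  — reduce
  I10: { [C → . X E a], [C → . X num num], [C → X E . a], [E → . +], [E → . E X X], [E → . a num], [E → E . X X], [X → . ) E], [X → . C a], [X → . E] }  — shift
  I11: { [C → X num . num] }  — shift
  I12: { [C → X num num .] }  — reduce
  I13: { [X → C . a] }  — shift
  I14: { [C → . X E a], [C → . X num num], [C → X . E a], [C → X . num num], [E → . +], [E → . E X X], [E → . a num], [E → E X . X], [X → . ) E], [X → . C a], [X → . E] }  — shift
  I15: { [C → X E a .], [E → a . num] }  — shift, reduce
  I16: { [C → . X E a], [C → . X num num], [C → X E . a], [E → . +], [E → . E X X], [E → . a num], [E → E . X X], [X → . ) E], [X → . C a], [X → . E], [X → E .] }  — shift, reduce
  I17: { [C → X . E a], [C → X . num num], [E → . +], [E → . E X X], [E → . a num], [E → E X X .] }  — shift, reduce
  I18: { [X → C a .] }  — reduce
  I19: { [C → . X E a], [C → . X num num], [E → . +], [E → . E X X], [E → . a num], [E → E . X X], [X → ) E .], [X → . ) E], [X → . C a], [X → . E] }  — shift, reduce

No state contains more than one complete item.

Answer: No reduce-reduce conflicts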